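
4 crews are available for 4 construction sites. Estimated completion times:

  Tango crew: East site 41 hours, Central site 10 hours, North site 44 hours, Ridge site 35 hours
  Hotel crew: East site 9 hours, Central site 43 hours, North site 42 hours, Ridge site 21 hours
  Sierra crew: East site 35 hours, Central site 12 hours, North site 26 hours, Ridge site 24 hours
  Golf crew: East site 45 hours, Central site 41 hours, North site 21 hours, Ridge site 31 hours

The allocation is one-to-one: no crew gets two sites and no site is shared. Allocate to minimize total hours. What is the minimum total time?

Min total: 64 hours

Optimal: Tango crew→Central site (10 hours), Hotel crew→East site (9 hours), Sierra crew→Ridge site (24 hours), Golf crew→North site (21 hours) — total 10+9+24+21 = 64 hours.
Swapping Hotel crew↔Sierra crew (Hotel crew→Ridge site 21 hours, Sierra crew→East site 35 hours) adds 23.
Checked against all permutations: 64 hours is optimal.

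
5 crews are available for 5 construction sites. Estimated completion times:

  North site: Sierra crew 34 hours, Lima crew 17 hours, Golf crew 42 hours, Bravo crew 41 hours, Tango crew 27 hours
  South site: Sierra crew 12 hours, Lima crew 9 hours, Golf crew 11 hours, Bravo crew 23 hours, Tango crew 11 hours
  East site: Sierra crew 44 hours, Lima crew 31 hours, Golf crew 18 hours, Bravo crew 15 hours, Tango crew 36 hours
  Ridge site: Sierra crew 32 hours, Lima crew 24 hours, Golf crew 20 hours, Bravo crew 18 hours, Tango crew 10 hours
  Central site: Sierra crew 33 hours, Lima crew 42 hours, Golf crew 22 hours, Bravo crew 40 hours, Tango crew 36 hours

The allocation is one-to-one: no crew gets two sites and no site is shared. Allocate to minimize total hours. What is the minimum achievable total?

Optimal: Sierra crew→South site (12 hours), Lima crew→North site (17 hours), Golf crew→Central site (22 hours), Bravo crew→East site (15 hours), Tango crew→Ridge site (10 hours) — total 12+17+22+15+10 = 76 hours.
No other one-to-one assignment undercuts 76 hours.

Min total: 76 hours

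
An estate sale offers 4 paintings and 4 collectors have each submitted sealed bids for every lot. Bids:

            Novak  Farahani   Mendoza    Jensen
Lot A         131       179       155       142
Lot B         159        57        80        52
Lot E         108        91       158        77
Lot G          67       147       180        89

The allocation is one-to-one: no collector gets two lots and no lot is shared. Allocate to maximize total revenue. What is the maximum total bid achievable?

Max total: $606

Optimal: Novak→Lot B ($159), Farahani→Lot G ($147), Mendoza→Lot E ($158), Jensen→Lot A ($142) — total 159+147+158+142 = $606.
Max-entry greedy (repeatedly take the single best remaining cell) gives $595, worse by 11.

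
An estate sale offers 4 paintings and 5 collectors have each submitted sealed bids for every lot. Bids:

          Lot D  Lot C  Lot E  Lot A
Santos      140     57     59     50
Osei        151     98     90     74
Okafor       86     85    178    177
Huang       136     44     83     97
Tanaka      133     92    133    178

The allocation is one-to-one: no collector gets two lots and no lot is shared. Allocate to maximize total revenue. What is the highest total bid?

Treat this as an assignment problem: match each collector to one lot.
Optimal: Santos→Lot D ($140), Osei→Lot C ($98), Okafor→Lot E ($178), Tanaka→Lot A ($178) — total 140+98+178+178 = $594.
Max-entry greedy (repeatedly take the single best remaining cell) gives $564, worse by 30.
Next-best assignment: Huang→Lot D, Osei→Lot C, Okafor→Lot E, Tanaka→Lot A = $590.
Checked against all permutations: $594 is optimal.

Max total: $594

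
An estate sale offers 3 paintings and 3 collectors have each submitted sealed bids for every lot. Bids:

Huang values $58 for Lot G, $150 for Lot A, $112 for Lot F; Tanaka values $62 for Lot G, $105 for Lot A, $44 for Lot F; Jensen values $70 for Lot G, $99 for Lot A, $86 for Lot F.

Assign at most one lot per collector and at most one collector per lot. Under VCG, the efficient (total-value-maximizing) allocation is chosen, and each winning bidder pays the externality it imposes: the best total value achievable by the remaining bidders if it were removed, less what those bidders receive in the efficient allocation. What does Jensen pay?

Jensen pays $5.

Efficient allocation: Huang→Lot A ($150), Tanaka→Lot G ($62), Jensen→Lot F ($86); total welfare W = $298.
Jensen receives Lot F at value $86, so the others get W − 86 = $212.
Without Jensen: best allocation of the remaining 2 bidders over all 3 lots is Huang→Lot F ($112), Tanaka→Lot A ($105), total $217.
VCG payment = (others' best without Jensen) − (others' welfare with Jensen) = 217 − 212 = $5.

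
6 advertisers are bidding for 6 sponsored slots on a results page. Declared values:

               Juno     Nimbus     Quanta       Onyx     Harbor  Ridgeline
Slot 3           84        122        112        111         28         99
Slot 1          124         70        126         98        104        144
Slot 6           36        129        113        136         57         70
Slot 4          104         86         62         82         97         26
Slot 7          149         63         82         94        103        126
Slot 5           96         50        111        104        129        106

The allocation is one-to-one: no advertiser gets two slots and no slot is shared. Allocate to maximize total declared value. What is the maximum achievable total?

Max total: $759

This is a one-to-one assignment (maximum-weight bipartite matching).
Optimal: Juno→Slot 7 ($149), Nimbus→Slot 3 ($122), Quanta→Slot 5 ($111), Onyx→Slot 6 ($136), Harbor→Slot 4 ($97), Ridgeline→Slot 1 ($144) — total 149+122+111+136+97+144 = $759.
Column-greedy (each slot in turn goes to its best remaining advertiser) gives $720, worse by 39.
Next-best assignment: Juno→Slot 7, Nimbus→Slot 4, Quanta→Slot 3, Onyx→Slot 6, Harbor→Slot 5, Ridgeline→Slot 1 = $756.
Swapping Quanta↔Onyx (Quanta→Slot 6 $113, Onyx→Slot 5 $104) loses 30.
No other one-to-one assignment exceeds $759.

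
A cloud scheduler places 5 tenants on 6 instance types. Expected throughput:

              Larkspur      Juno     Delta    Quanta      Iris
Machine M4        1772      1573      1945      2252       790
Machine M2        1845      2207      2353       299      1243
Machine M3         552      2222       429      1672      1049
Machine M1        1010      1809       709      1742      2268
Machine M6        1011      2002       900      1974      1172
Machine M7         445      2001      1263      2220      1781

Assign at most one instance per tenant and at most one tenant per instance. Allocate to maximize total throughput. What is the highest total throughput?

Max total: 10835 ops/s

Optimal: Larkspur→Machine M4 (1772 ops/s), Juno→Machine M3 (2222 ops/s), Delta→Machine M2 (2353 ops/s), Quanta→Machine M7 (2220 ops/s), Iris→Machine M1 (2268 ops/s) — total 1772+2222+2353+2220+2268 = 10835 ops/s.
Max-entry greedy (repeatedly take the single best remaining cell) gives 10106 ops/s, worse by 729.
Next-best assignment: Larkspur→Machine M4, Juno→Machine M6, Delta→Machine M2, Quanta→Machine M7, Iris→Machine M1 = 10615 ops/s.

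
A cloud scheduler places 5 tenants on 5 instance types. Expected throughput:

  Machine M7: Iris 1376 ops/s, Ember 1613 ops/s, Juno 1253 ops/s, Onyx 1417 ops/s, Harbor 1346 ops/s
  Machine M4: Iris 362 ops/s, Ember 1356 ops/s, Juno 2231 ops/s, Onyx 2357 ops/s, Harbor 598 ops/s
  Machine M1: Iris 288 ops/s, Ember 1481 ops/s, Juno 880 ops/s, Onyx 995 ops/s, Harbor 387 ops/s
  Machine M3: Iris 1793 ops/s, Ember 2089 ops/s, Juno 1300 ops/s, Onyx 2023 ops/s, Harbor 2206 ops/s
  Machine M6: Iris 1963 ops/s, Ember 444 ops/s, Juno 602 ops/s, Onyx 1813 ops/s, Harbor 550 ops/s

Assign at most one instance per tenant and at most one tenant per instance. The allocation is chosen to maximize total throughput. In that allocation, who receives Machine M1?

Optimal: Iris→Machine M6 (1963 ops/s), Ember→Machine M1 (1481 ops/s), Juno→Machine M4 (2231 ops/s), Onyx→Machine M7 (1417 ops/s), Harbor→Machine M3 (2206 ops/s) — total 1963+1481+2231+1417+2206 = 9298 ops/s.
Column-greedy (each instance in turn goes to its best remaining tenant) gives 9019 ops/s, worse by 279.
Next-best assignment: Iris→Machine M6, Ember→Machine M1, Juno→Machine M7, Onyx→Machine M4, Harbor→Machine M3 = 9260 ops/s.
Swapping Harbor↔Onyx (Harbor→Machine M7 1346 ops/s, Onyx→Machine M3 2023 ops/s) loses 254.
Checked against all permutations: 9298 ops/s is optimal.
Ember's own top instance is Machine M3 (2089 ops/s), but forcing Ember→Machine M3 and reassigning the rest optimally gives only 8635 ops/s — worse by 663.

Ember receives Machine M1.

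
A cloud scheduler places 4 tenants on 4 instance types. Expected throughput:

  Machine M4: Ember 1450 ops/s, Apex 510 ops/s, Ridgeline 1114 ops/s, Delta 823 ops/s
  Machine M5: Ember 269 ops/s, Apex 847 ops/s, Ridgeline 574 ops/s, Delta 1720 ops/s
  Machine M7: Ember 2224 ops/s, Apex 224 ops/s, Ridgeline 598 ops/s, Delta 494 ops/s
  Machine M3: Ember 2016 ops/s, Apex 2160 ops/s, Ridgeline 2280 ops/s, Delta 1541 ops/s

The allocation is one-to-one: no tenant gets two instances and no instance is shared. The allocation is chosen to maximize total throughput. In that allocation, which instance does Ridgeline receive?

Ridgeline receives Machine M4.

Optimal: Ember→Machine M7 (2224 ops/s), Apex→Machine M3 (2160 ops/s), Ridgeline→Machine M4 (1114 ops/s), Delta→Machine M5 (1720 ops/s) — total 2224+2160+1114+1720 = 7218 ops/s.
Column-greedy (each instance in turn goes to its best remaining tenant) gives 5928 ops/s, worse by 1290.
Ridgeline's own top instance is Machine M3 (2280 ops/s), but forcing Ridgeline→Machine M3 and reassigning the rest optimally gives only 6734 ops/s — worse by 484.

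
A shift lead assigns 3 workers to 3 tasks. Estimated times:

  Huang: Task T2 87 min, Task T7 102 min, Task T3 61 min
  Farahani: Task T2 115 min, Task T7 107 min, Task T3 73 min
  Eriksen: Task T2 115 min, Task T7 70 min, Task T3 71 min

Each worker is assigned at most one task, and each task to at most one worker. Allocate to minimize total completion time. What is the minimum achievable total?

Minimum total: 230 min

Optimal: Huang→Task T2 (87 min), Farahani→Task T3 (73 min), Eriksen→Task T7 (70 min) — total 87+73+70 = 230 min.
Min-entry greedy (repeatedly take the single cheapest remaining cell) gives 246 min, worse by 16.
Next-best assignment: Huang→Task T3, Farahani→Task T2, Eriksen→Task T7 = 246 min.
Swapping Huang↔Eriksen (Huang→Task T7 102 min, Eriksen→Task T2 115 min) adds 60.
Every other assignment is strictly worse.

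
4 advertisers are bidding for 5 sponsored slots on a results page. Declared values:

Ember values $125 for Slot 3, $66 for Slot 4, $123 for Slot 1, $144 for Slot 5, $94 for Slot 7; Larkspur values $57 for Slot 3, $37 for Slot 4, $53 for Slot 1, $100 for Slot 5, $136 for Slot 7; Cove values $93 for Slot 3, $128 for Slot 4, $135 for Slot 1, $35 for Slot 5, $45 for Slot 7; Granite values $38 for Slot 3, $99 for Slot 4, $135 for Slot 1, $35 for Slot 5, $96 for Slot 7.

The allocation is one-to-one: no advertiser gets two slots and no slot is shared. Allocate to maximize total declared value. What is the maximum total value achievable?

Optimal: Ember→Slot 5 ($144), Larkspur→Slot 7 ($136), Cove→Slot 4 ($128), Granite→Slot 1 ($135) — total 144+136+128+135 = $543.
Row-greedy (each advertiser in turn takes its best remaining slot) gives $514, worse by 29.
Next-best assignment: Ember→Slot 3, Larkspur→Slot 7, Cove→Slot 4, Granite→Slot 1 = $524.
No other one-to-one assignment exceeds $543.

Max total: $543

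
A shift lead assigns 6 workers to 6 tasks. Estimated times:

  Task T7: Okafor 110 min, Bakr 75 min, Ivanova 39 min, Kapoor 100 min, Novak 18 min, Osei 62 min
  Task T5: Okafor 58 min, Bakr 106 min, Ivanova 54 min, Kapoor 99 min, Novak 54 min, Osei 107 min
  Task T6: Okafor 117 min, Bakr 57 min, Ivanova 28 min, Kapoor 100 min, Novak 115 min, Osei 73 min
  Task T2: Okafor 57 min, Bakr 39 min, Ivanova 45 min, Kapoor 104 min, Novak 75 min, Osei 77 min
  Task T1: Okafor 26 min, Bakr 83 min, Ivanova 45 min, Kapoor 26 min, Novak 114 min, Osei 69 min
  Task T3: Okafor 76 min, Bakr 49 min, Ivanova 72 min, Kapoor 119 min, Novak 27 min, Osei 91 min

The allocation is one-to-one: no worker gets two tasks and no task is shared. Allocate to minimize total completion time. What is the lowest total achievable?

This is the linear assignment problem.
Optimal: Okafor→Task T5 (58 min), Bakr→Task T2 (39 min), Ivanova→Task T6 (28 min), Kapoor→Task T1 (26 min), Novak→Task T3 (27 min), Osei→Task T7 (62 min) — total 58+39+28+26+27+62 = 240 min.
Swapping Bakr↔Kapoor (Bakr→Task T1 83 min, Kapoor→Task T2 104 min) adds 122.
Every other assignment is strictly worse.

Minimum total: 240 min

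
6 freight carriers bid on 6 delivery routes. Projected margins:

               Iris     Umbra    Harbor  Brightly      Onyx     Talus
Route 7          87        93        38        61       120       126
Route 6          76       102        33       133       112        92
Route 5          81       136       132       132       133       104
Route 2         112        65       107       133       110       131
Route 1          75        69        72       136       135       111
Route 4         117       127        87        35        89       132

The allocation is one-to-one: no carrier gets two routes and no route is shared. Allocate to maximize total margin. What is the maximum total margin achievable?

Optimal: Iris→Route 2 ($112k), Umbra→Route 4 ($127k), Harbor→Route 5 ($132k), Brightly→Route 6 ($133k), Onyx→Route 1 ($135k), Talus→Route 7 ($126k) — total 112+127+132+133+135+126 = $765k.
Row-greedy (each carrier in turn takes its best remaining route) gives $708k, worse by 57.
Swapping Iris↔Brightly (Iris→Route 6 $76k, Brightly→Route 2 $133k) loses 36.

Maximum total: $765k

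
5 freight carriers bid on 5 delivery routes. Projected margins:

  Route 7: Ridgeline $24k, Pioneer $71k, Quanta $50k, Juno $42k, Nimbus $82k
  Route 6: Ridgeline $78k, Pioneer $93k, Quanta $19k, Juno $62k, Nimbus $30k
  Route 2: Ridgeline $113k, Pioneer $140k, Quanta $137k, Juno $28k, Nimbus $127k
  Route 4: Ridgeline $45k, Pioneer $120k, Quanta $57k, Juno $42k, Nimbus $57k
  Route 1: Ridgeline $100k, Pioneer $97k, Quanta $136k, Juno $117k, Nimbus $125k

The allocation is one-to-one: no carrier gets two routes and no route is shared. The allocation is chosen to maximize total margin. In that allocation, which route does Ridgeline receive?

Optimal: Ridgeline→Route 6 ($78k), Pioneer→Route 4 ($120k), Quanta→Route 2 ($137k), Juno→Route 1 ($117k), Nimbus→Route 7 ($82k) — total 78+120+137+117+82 = $534k.
Column-greedy (each route in turn goes to its best remaining carrier) gives $474k, worse by 60.
Next-best assignment: Ridgeline→Route 2, Pioneer→Route 4, Quanta→Route 1, Juno→Route 6, Nimbus→Route 7 = $513k.
Ridgeline's own top route is Route 2 ($113k), but forcing Ridgeline→Route 2 and reassigning the rest optimally gives only $513k — worse by 21.

Ridgeline receives Route 6.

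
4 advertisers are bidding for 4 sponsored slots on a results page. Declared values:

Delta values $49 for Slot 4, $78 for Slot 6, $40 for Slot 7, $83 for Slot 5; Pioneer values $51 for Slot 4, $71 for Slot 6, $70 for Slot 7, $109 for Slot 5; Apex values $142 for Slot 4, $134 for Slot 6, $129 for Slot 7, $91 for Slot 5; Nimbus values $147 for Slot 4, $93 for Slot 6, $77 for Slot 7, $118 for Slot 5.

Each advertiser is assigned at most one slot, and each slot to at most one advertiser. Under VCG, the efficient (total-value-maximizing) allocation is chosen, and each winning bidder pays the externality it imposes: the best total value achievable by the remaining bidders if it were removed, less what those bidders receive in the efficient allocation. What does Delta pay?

Efficient allocation: Delta→Slot 6 ($78), Pioneer→Slot 5 ($109), Apex→Slot 7 ($129), Nimbus→Slot 4 ($147); total welfare W = $463.
Delta receives Slot 6 at value $78, so the others get W − 78 = $385.
Without Delta: best allocation of the remaining 3 bidders over all 4 slots is Pioneer→Slot 5 ($109), Apex→Slot 6 ($134), Nimbus→Slot 4 ($147), total $390.
VCG payment = (others' best without Delta) − (others' welfare with Delta) = 390 − 385 = $5.

Delta pays $5.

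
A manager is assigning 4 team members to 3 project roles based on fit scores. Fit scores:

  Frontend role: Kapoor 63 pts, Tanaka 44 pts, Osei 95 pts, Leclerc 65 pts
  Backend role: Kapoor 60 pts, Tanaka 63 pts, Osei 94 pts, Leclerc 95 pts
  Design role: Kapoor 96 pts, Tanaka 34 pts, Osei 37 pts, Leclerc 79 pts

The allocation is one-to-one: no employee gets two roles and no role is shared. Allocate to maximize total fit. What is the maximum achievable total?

This is a one-to-one assignment (maximum-weight bipartite matching).
Optimal: Osei→Frontend role (95 pts), Leclerc→Backend role (95 pts), Kapoor→Design role (96 pts) — total 95+95+96 = 286 pts.
Row-greedy (each employee in turn takes its best remaining role) gives 254 pts, worse by 32.
Swapping Kapoor↔Leclerc (Kapoor→Backend role 60 pts, Leclerc→Design role 79 pts) loses 52.

Maximum total: 286 pts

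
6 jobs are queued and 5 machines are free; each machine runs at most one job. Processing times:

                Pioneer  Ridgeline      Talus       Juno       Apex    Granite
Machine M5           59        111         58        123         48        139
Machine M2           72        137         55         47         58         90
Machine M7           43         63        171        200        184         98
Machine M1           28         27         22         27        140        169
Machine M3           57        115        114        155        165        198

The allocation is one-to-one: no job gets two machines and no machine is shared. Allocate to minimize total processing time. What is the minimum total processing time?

Minimum total: 237 min

Optimal: Apex→Machine M5 (48 min), Juno→Machine M2 (47 min), Ridgeline→Machine M7 (63 min), Talus→Machine M1 (22 min), Pioneer→Machine M3 (57 min) — total 48+47+63+22+57 = 237 min.
Row-greedy (each job in turn takes its cheapest remaining machine) gives 434 min, worse by 197.
Next-best assignment: Apex→Machine M5, Talus→Machine M2, Ridgeline→Machine M7, Juno→Machine M1, Pioneer→Machine M3 = 250 min.
Swapping Juno↔Ridgeline (Juno→Machine M7 200 min, Ridgeline→Machine M2 137 min) adds 227.
Checked against all permutations: 237 min is optimal.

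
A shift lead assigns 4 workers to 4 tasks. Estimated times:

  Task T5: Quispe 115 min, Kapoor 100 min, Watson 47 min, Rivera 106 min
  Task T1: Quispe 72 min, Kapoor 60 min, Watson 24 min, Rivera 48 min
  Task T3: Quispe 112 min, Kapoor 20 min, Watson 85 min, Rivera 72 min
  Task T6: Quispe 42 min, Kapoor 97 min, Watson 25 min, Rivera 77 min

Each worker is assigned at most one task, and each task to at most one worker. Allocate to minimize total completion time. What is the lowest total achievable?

Optimal: Quispe→Task T6 (42 min), Kapoor→Task T3 (20 min), Watson→Task T5 (47 min), Rivera→Task T1 (48 min) — total 42+20+47+48 = 157 min.
Next-best assignment: Quispe→Task T6, Kapoor→Task T3, Watson→Task T1, Rivera→Task T5 = 192 min.

Minimum total: 157 min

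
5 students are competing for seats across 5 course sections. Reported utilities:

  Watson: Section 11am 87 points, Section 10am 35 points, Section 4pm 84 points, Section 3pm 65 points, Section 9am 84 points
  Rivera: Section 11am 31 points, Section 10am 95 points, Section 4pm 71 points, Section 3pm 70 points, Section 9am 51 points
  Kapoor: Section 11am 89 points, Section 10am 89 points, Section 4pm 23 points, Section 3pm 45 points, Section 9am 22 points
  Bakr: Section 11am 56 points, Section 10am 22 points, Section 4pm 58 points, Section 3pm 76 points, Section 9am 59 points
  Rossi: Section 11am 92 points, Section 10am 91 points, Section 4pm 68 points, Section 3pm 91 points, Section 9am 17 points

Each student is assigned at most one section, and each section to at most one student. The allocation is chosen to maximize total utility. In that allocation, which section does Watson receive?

Watson receives Section 4pm.

Optimal: Watson→Section 4pm (84 points), Rivera→Section 10am (95 points), Kapoor→Section 11am (89 points), Bakr→Section 9am (59 points), Rossi→Section 3pm (91 points) — total 84+95+89+59+91 = 418 points.
Row-greedy (each student in turn takes its best remaining section) gives 354 points, worse by 64.
Swapping Bakr↔Rivera (Bakr→Section 10am 22 points, Rivera→Section 9am 51 points) loses 81.
Watson's own top section is Section 11am (87 points), but forcing Watson→Section 11am and reassigning the rest optimally gives only 397 points — worse by 21.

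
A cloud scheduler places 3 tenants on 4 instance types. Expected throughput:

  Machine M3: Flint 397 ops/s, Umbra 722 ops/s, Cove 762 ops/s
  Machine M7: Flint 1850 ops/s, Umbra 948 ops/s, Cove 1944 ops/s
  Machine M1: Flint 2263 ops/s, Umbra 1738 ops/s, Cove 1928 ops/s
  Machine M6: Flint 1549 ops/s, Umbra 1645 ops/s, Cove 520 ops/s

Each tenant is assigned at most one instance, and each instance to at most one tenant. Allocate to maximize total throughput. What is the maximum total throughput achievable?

Optimal: Flint→Machine M1 (2263 ops/s), Umbra→Machine M6 (1645 ops/s), Cove→Machine M7 (1944 ops/s) — total 2263+1645+1944 = 5852 ops/s.
Column-greedy (each instance in turn goes to its best remaining tenant) gives 4350 ops/s, worse by 1502.

Max total: 5852 ops/s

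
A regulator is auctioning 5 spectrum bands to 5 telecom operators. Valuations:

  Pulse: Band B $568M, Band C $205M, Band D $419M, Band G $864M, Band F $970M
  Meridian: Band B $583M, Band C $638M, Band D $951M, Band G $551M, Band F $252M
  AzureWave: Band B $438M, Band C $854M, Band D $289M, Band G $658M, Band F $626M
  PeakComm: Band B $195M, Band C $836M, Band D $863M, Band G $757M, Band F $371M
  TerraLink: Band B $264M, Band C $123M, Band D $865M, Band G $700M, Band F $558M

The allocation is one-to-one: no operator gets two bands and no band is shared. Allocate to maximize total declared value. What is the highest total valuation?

Maximum total: $4029M

Optimal: Pulse→Band F ($970M), Meridian→Band B ($583M), AzureWave→Band C ($854M), PeakComm→Band G ($757M), TerraLink→Band D ($865M) — total 970+583+854+757+865 = $4029M.
Column-greedy (each band in turn goes to its best remaining operator) gives $3537M, worse by 492.
Every other assignment is strictly worse.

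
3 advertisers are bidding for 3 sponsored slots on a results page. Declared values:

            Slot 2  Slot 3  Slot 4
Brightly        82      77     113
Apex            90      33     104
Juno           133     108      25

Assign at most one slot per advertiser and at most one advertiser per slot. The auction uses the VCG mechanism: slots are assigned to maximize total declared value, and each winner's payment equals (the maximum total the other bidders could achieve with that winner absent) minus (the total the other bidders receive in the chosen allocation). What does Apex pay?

Efficient allocation: Brightly→Slot 3 ($77), Apex→Slot 4 ($104), Juno→Slot 2 ($133); total welfare W = $314.
Apex receives Slot 4 at value $104, so the others get W − 104 = $210.
Without Apex: best allocation of the remaining 2 bidders over all 3 slots is Brightly→Slot 4 ($113), Juno→Slot 2 ($133), total $246.
VCG payment = (others' best without Apex) − (others' welfare with Apex) = 246 − 210 = $36.

Apex pays $36.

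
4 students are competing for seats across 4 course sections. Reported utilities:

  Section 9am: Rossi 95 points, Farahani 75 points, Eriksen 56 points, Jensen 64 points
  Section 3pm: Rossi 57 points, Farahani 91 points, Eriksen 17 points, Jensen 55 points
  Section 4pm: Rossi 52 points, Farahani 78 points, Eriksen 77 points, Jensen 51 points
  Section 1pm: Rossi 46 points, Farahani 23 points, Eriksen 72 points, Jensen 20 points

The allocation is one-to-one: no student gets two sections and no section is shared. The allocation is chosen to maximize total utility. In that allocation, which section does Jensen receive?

Optimal: Rossi→Section 9am (95 points), Farahani→Section 3pm (91 points), Eriksen→Section 1pm (72 points), Jensen→Section 4pm (51 points) — total 95+91+72+51 = 309 points.
Row-greedy (each student in turn takes its best remaining section) gives 283 points, worse by 26.
Jensen's own top section is Section 9am (64 points), but forcing Jensen→Section 9am and reassigning the rest optimally gives only 279 points — worse by 30.

Jensen receives Section 4pm.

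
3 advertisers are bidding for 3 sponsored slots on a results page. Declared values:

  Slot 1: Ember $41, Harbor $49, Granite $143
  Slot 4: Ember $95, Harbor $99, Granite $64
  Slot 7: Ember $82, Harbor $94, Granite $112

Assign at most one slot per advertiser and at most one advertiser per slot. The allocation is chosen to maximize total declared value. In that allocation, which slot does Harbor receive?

Optimal: Ember→Slot 4 ($95), Harbor→Slot 7 ($94), Granite→Slot 1 ($143) — total 95+94+143 = $332.
Max-entry greedy (repeatedly take the single best remaining cell) gives $324, worse by 8.
Harbor's own top slot is Slot 4 ($99), but forcing Harbor→Slot 4 and reassigning the rest optimally gives only $324 — worse by 8.

Harbor receives Slot 7.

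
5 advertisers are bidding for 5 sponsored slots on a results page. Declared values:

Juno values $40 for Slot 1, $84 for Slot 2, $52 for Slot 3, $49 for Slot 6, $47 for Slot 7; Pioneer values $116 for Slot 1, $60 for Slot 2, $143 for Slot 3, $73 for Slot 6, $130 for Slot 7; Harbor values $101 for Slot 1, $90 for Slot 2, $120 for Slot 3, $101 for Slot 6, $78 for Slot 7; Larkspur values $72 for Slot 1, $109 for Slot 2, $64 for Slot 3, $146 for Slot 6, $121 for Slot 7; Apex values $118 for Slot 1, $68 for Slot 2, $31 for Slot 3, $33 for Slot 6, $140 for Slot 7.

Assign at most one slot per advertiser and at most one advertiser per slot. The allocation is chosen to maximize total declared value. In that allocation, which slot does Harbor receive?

Harbor receives Slot 1.

This is the linear assignment problem.
Optimal: Juno→Slot 2 ($84), Pioneer→Slot 3 ($143), Harbor→Slot 1 ($101), Larkspur→Slot 6 ($146), Apex→Slot 7 ($140) — total 84+143+101+146+140 = $614.
Column-greedy (each slot in turn goes to its best remaining advertiser) gives $518, worse by 96.
Swapping Apex↔Pioneer (Apex→Slot 3 $31, Pioneer→Slot 7 $130) loses 122.
Harbor's own top slot is Slot 3 ($120), but forcing Harbor→Slot 3 and reassigning the rest optimally gives only $606 — worse by 8.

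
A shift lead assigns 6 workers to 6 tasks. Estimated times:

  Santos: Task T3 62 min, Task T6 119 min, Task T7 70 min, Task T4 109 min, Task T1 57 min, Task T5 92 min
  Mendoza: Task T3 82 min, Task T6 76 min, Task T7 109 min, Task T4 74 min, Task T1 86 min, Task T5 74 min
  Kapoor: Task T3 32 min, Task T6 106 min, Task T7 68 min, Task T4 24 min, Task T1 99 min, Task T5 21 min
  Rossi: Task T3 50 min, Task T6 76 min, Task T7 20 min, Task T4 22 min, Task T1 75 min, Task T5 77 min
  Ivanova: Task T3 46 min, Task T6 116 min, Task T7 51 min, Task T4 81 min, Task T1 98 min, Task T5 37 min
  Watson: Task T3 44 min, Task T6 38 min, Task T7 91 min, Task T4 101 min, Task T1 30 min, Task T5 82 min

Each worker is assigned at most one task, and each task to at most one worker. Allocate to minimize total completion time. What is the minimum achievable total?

Min total: 249 min

Treat this as an assignment problem: match each worker to one task.
Optimal: Santos→Task T3 (62 min), Mendoza→Task T6 (76 min), Kapoor→Task T4 (24 min), Rossi→Task T7 (20 min), Ivanova→Task T5 (37 min), Watson→Task T1 (30 min) — total 62+76+24+20+37+30 = 249 min.
Row-greedy (each worker in turn takes its cheapest remaining task) gives 256 min, worse by 7.
Next-best assignment: Santos→Task T1, Mendoza→Task T4, Kapoor→Task T5, Rossi→Task T7, Ivanova→Task T3, Watson→Task T6 = 256 min.
No other one-to-one assignment undercuts 249 min.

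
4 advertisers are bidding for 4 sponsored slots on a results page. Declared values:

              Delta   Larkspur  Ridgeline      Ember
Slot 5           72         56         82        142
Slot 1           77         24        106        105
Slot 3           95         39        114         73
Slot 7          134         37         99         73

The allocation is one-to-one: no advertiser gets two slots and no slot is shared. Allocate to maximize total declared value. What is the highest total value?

Treat this as an assignment problem: match each advertiser to one slot.
Optimal: Delta→Slot 7 ($134), Larkspur→Slot 3 ($39), Ridgeline→Slot 1 ($106), Ember→Slot 5 ($142) — total 134+39+106+142 = $421.
Column-greedy (each slot in turn goes to its best remaining advertiser) gives $380, worse by 41.
Next-best assignment: Delta→Slot 7, Larkspur→Slot 1, Ridgeline→Slot 3, Ember→Slot 5 = $414.
No other one-to-one assignment exceeds $421.

Max total: $421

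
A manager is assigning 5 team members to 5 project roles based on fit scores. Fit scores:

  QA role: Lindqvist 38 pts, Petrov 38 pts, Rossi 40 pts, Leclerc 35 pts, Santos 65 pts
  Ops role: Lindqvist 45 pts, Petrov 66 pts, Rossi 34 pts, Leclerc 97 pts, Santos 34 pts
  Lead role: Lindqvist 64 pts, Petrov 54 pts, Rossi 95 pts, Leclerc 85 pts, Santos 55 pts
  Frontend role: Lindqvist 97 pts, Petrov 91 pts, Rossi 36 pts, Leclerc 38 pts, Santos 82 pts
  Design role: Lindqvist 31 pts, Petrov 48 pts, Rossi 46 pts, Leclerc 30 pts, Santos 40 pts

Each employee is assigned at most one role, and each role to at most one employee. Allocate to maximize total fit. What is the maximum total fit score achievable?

Maximum total: 402 pts

Optimal: Lindqvist→Frontend role (97 pts), Petrov→Design role (48 pts), Rossi→Lead role (95 pts), Leclerc→Ops role (97 pts), Santos→QA role (65 pts) — total 97+48+95+97+65 = 402 pts.
Row-greedy (each employee in turn takes its best remaining role) gives 333 pts, worse by 69.
Every other assignment is strictly worse.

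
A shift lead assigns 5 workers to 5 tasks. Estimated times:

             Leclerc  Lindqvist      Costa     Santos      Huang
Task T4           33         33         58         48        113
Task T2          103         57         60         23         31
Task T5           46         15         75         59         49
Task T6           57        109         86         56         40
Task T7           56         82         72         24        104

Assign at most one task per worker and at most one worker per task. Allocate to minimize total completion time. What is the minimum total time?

Treat this as an assignment problem: match each worker to one task.
Optimal: Leclerc→Task T4 (33 min), Lindqvist→Task T5 (15 min), Costa→Task T2 (60 min), Santos→Task T7 (24 min), Huang→Task T6 (40 min) — total 33+15+60+24+40 = 172 min.
Min-entry greedy (repeatedly take the single cheapest remaining cell) gives 183 min, worse by 11.
Next-best assignment: Leclerc→Task T4, Lindqvist→Task T5, Costa→Task T7, Santos→Task T2, Huang→Task T6 = 183 min.
Swapping Santos↔Costa (Santos→Task T2 23 min, Costa→Task T7 72 min) adds 11.

Minimum total: 172 min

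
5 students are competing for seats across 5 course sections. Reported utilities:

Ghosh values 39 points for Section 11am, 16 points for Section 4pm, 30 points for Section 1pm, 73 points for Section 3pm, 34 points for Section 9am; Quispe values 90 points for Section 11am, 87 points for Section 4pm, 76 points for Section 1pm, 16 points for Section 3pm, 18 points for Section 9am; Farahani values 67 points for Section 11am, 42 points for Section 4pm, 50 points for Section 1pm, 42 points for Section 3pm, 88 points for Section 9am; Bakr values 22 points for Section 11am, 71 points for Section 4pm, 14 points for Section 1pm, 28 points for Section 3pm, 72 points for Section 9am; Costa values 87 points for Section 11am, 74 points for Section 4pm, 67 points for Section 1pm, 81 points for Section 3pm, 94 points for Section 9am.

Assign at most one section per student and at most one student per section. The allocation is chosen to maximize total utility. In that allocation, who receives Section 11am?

Optimal: Ghosh→Section 3pm (73 points), Quispe→Section 1pm (76 points), Farahani→Section 9am (88 points), Bakr→Section 4pm (71 points), Costa→Section 11am (87 points) — total 73+76+88+71+87 = 395 points.
Every other assignment is strictly worse.
Costa's own top section is Section 9am (94 points), but forcing Costa→Section 9am and reassigning the rest optimally gives only 381 points — worse by 14.

Costa receives Section 11am.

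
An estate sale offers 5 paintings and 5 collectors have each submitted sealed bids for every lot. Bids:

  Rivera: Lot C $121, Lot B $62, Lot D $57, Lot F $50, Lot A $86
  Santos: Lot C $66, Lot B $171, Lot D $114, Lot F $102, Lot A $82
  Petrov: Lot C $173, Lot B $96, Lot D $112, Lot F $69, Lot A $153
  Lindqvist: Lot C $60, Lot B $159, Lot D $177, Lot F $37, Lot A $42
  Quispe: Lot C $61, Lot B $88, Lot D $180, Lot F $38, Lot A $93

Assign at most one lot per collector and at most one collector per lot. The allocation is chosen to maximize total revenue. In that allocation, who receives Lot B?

Optimal: Rivera→Lot C ($121), Santos→Lot F ($102), Petrov→Lot A ($153), Lindqvist→Lot B ($159), Quispe→Lot D ($180) — total 121+102+153+159+180 = $715.
Row-greedy (each collector in turn takes its best remaining lot) gives $660, worse by 55.
Swapping Quispe↔Lindqvist (Quispe→Lot B $88, Lindqvist→Lot D $177) loses 74.
Lindqvist's own top lot is Lot D ($177), but forcing Lindqvist→Lot D and reassigning the rest optimally gives only $664 — worse by 51.

Lindqvist receives Lot B.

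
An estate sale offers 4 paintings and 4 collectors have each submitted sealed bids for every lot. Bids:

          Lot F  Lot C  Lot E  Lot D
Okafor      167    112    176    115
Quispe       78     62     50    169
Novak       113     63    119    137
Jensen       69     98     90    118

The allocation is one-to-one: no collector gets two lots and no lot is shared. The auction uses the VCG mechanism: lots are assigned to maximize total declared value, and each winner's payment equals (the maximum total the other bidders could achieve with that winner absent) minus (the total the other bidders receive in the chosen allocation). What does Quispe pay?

Efficient allocation: Okafor→Lot E ($176), Quispe→Lot D ($169), Novak→Lot F ($113), Jensen→Lot C ($98); total welfare W = $556.
Quispe receives Lot D at value $169, so the others get W − 169 = $387.
Without Quispe: best allocation of the remaining 3 bidders over all 4 lots is Okafor→Lot E ($176), Novak→Lot D ($137), Jensen→Lot C ($98), total $411.
VCG payment = (others' best without Quispe) − (others' welfare with Quispe) = 411 − 387 = $24.

Quispe pays $24.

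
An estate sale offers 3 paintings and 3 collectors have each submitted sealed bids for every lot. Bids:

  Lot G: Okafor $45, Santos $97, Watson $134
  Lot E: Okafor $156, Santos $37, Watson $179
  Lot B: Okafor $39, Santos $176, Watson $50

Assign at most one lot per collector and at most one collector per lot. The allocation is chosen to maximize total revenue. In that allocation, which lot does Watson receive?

Watson receives Lot G.

This is a one-to-one assignment (maximum-weight bipartite matching).
Optimal: Okafor→Lot E ($156), Santos→Lot B ($176), Watson→Lot G ($134) — total 156+176+134 = $466.
Max-entry greedy (repeatedly take the single best remaining cell) gives $400, worse by 66.
Next-best assignment: Okafor→Lot G, Santos→Lot B, Watson→Lot E = $400.
Watson's own top lot is Lot E ($179), but forcing Watson→Lot E and reassigning the rest optimally gives only $400 — worse by 66.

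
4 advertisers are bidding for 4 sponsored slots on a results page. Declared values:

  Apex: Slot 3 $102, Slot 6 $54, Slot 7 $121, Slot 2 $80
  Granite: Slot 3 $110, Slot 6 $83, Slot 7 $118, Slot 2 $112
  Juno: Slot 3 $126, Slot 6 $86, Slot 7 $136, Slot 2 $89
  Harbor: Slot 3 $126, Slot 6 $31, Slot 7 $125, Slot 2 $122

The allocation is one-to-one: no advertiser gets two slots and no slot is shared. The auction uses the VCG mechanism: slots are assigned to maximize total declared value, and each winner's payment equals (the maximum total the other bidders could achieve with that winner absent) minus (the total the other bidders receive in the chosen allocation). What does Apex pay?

Efficient allocation: Apex→Slot 7 ($121), Granite→Slot 6 ($83), Juno→Slot 3 ($126), Harbor→Slot 2 ($122); total welfare W = $452.
Apex receives Slot 7 at value $121, so the others get W − 121 = $331.
Without Apex: best allocation of the remaining 3 bidders over all 4 slots is Granite→Slot 2 ($112), Juno→Slot 7 ($136), Harbor→Slot 3 ($126), total $374.
VCG payment = (others' best without Apex) − (others' welfare with Apex) = 374 − 331 = $43.

Apex pays $43.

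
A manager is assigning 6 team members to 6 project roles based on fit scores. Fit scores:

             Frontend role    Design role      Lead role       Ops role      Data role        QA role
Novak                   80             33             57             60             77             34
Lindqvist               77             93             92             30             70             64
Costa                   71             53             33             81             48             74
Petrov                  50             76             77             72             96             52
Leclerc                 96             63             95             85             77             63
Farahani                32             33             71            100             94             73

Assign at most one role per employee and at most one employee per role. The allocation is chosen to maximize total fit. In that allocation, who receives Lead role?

Leclerc receives Lead role.

This is the linear assignment problem.
Optimal: Novak→Frontend role (80 pts), Lindqvist→Design role (93 pts), Costa→QA role (74 pts), Petrov→Data role (96 pts), Leclerc→Lead role (95 pts), Farahani→Ops role (100 pts) — total 80+93+74+96+95+100 = 538 pts.
Max-entry greedy (repeatedly take the single best remaining cell) gives 516 pts, worse by 22.
Leclerc's own top role is Frontend role (96 pts), but forcing Leclerc→Frontend role and reassigning the rest optimally gives only 517 pts — worse by 21.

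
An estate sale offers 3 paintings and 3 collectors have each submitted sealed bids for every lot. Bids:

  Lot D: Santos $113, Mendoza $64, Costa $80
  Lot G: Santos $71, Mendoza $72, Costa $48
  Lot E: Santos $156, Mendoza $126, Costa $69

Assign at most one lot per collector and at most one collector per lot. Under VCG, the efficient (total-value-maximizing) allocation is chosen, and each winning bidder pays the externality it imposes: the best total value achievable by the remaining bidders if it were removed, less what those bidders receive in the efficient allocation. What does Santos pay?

Efficient allocation: Santos→Lot E ($156), Mendoza→Lot G ($72), Costa→Lot D ($80); total welfare W = $308.
Santos receives Lot E at value $156, so the others get W − 156 = $152.
Without Santos: best allocation of the remaining 2 bidders over all 3 lots is Mendoza→Lot E ($126), Costa→Lot D ($80), total $206.
VCG payment = (others' best without Santos) − (others' welfare with Santos) = 206 − 152 = $54.

Santos pays $54.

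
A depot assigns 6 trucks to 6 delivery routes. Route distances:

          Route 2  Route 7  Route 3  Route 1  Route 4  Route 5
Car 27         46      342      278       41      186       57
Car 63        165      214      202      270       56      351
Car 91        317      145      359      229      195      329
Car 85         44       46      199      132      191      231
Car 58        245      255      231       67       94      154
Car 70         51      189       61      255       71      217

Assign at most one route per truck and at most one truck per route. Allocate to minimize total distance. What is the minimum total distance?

Min total: 430 km

Optimal: Car 27→Route 5 (57 km), Car 63→Route 4 (56 km), Car 91→Route 7 (145 km), Car 85→Route 2 (44 km), Car 58→Route 1 (67 km), Car 70→Route 3 (61 km) — total 57+56+145+44+67+61 = 430 km.
Row-greedy (each truck in turn takes its cheapest remaining route) gives 501 km, worse by 71.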